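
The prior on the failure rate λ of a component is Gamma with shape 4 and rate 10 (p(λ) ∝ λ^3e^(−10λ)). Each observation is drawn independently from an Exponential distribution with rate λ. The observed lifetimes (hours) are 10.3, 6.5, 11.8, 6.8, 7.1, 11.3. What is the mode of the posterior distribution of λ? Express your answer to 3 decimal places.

λ̂_MAP = 0.141

The Exponential(rate=λ) likelihood is ∝ λ^n e^(−λΣtᵢ). Here n = 6 and Σtᵢ = 10.3 + 6.5 + 11.8 + 6.8 + 7.1 + 11.3 = 53.8.
Posterior ∝ λ^3e^(−10λ) · λ^6e^(−53.8λ) = λ^9e^(−63.8λ), i.e. Gamma(10, 63.8).
Mode = (a−1)/b = 9/63.8 ≈ 0.141.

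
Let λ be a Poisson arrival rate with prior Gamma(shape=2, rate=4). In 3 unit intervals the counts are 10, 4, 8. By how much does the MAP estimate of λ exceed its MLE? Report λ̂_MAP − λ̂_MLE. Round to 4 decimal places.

Σxᵢ = 22. Posterior is Gamma(24, 7); MAP = (24−1)/7 = 23/7 ≈ 3.28571.
MLE = x̄ = 22/3 ≈ 7.33333.
Difference = 23/7 − 22/3 = -85/21 ≈ -4.0476.

MAP − MLE = -4.0476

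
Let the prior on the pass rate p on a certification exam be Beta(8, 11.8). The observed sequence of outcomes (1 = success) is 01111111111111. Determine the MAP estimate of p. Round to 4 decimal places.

p̂_MAP = 0.6289

Prior: Beta(8, 11.8).
Data: 13 successes in 14 trials (from the sequence). The binomial likelihood contributes p^13(1−p)^1, so the posterior is Beta(8+13, 11.8+1) = Beta(21, 12.8).
For Beta(a, b) with a, b > 1 the mode is (a−1)/(a+b−2) = 20/31.8 ≈ 0.6289.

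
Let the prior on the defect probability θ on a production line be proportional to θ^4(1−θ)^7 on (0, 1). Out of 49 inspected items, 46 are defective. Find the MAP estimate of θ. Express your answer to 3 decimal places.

The prior density ∝ θ^4(1−θ)^7 is the kernel of Beta(5, 8).
Data: 46 successes in 49 trials. The binomial likelihood contributes θ^46(1−θ)^3, so the posterior is Beta(5+46, 8+3) = Beta(51, 11).
For Beta(a, b) with a, b > 1 the mode is (a−1)/(a+b−2) = 50/60 ≈ 0.833.

θ̂_MAP = 0.833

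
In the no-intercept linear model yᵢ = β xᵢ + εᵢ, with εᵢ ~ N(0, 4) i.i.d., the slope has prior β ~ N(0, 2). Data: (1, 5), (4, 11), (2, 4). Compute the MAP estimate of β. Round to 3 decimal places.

log p(β | y) = −Σ(yᵢ − βxᵢ)²/(2·4) − β²/(2·2) + const.
Setting the derivative to zero: Σxᵢ(yᵢ − βxᵢ)/4 − β/2 = 0, so β = Σxᵢyᵢ / (Σxᵢ² + σ²/τ²).
Σxᵢyᵢ = 1·5 + 4·11 + 2·4 = 57; Σxᵢ² = 21; σ²/τ² = 2.
β̂_MAP = 57 / (21 + 2) = 57/23 ≈ 2.478.

β̂_MAP = 2.478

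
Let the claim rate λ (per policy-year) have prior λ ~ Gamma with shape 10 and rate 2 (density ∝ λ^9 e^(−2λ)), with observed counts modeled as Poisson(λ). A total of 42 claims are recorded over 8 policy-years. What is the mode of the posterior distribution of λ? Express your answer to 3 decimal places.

Σxᵢ = 42, n = 8.
Posterior ∝ λ^9e^(−2λ) · λ^42e^(−8λ) = λ^51e^(−10λ), i.e. Gamma(shape=52, rate=10).
The mode of a Gamma(a, b) with a ≥ 1 (shape–rate) is (a−1)/b = 51/10 ≈ 5.100.

λ̂_MAP = 5.100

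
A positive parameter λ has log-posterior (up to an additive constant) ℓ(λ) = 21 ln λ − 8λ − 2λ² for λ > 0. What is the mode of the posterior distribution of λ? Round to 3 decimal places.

λ̂_MAP = 1.500

ℓ'(λ) = 21/λ − 8 − 4λ. Setting this to zero and multiplying by λ: 4λ² + 8λ − 21 = 0.
λ = (−8 + √(8² + 4·4·21)) / (2·4) = (−8 + √400) / 8 = (−8 + 20)/8 = 3/2.
ℓ''(λ) = −21/λ² − 4 < 0, confirming a maximum.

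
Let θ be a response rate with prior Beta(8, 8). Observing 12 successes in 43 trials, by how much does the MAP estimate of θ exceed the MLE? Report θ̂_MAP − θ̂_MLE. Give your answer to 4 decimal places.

Posterior is Beta(20, 39); MAP = (20−1)/(59−2) = 19/57 ≈ 0.33333.
MLE ignores the prior: θ̂_MLE = k/n = 12/43 ≈ 0.27907.
Difference = 19/57 − 12/43 = 7/129 ≈ 0.0543.

MAP − MLE = 0.0543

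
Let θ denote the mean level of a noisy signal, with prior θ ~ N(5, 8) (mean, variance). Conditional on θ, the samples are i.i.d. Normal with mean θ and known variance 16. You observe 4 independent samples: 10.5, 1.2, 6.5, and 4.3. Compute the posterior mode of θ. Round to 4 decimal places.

θ̂_MAP = 5.4167

n = 4; x̄ = (10.5 + 1.2 + 6.5 + 4.3)/4 = 22.5/4 = 5.625.
For a Normal prior and Normal likelihood with known variance, the posterior is Normal; its mode equals its mean, the precision-weighted average.
Prior precision 1/σ₀² = 1/8 = 0.125; data precision n/σ² = 4/16 = 0.25.
θ̂ = (0.125·5 + 0.25·5.625) / (0.125 + 0.25) = 2.03125/0.375 = 65/12 ≈ 5.4167.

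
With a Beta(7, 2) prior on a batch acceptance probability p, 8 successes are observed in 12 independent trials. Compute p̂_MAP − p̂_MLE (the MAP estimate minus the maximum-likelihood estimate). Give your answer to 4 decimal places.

Posterior is Beta(15, 6); MAP = (15−1)/(21−2) = 14/19 ≈ 0.73684.
MLE ignores the prior: p̂_MLE = k/n = 8/12 ≈ 0.66667.
Difference = 14/19 − 8/12 = 4/57 ≈ 0.0702.

MAP − MLE = 0.0702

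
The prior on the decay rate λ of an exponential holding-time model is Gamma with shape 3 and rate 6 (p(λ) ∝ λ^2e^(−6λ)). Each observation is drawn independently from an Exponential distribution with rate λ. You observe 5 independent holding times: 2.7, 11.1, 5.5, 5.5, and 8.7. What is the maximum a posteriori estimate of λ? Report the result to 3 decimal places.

λ̂_MAP = 0.177

The Exponential(rate=λ) likelihood is ∝ λ^n e^(−λΣtᵢ). Here n = 5 and Σtᵢ = 2.7 + 11.1 + 5.5 + 5.5 + 8.7 = 33.5.
Posterior ∝ λ^2e^(−6λ) · λ^5e^(−33.5λ) = λ^7e^(−39.5λ), i.e. Gamma(8, 39.5).
Mode = (a−1)/b = 7/39.5 ≈ 0.177.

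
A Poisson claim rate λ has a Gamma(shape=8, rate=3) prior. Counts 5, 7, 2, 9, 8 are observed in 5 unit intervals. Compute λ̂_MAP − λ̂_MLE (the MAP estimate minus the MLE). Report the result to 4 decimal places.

Σxᵢ = 31. Posterior is Gamma(39, 8); MAP = (39−1)/8 = 38/8 ≈ 4.75000.
MLE = x̄ = 31/5 ≈ 6.20000.
Difference = 38/8 − 31/5 = -29/20 ≈ -1.4500.

MAP − MLE = -1.4500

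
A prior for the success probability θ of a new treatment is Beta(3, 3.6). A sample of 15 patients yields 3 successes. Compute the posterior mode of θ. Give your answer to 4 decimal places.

θ̂_MAP = 0.2551

Prior: Beta(3, 3.6).
Data: 3 successes in 15 trials. The binomial likelihood contributes θ^3(1−θ)^12, so the posterior is Beta(3+3, 3.6+12) = Beta(6, 15.6).
For Beta(a, b) with a, b > 1 the mode is (a−1)/(a+b−2) = 5/19.6 ≈ 0.2551.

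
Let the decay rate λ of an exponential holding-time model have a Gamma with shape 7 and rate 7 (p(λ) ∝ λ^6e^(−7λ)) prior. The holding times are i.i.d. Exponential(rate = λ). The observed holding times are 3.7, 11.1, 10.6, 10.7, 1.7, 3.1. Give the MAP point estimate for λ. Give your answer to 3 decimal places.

The Exponential(rate=λ) likelihood is ∝ λ^n e^(−λΣtᵢ). Here n = 6 and Σtᵢ = 3.7 + 11.1 + 10.6 + 10.7 + 1.7 + 3.1 = 40.9.
Posterior ∝ λ^6e^(−7λ) · λ^6e^(−40.9λ) = λ^12e^(−47.9λ), i.e. Gamma(13, 47.9).
Mode = (a−1)/b = 12/47.9 ≈ 0.251.

λ̂_MAP = 0.251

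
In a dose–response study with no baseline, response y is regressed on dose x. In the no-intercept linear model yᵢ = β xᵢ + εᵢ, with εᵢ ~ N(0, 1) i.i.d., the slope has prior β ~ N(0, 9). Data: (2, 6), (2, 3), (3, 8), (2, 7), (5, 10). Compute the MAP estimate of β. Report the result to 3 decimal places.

β̂_MAP = 2.299

log p(β | y) = −Σ(yᵢ − βxᵢ)²/(2·1) − β²/(2·9) + const.
Setting the derivative to zero: Σxᵢ(yᵢ − βxᵢ)/1 − β/9 = 0, so β = Σxᵢyᵢ / (Σxᵢ² + σ²/τ²).
Σxᵢyᵢ = 2·6 + 2·3 + 3·8 + 2·7 + 5·10 = 106; Σxᵢ² = 46; σ²/τ² = 1/9.
β̂_MAP = 106 / (46 + 1/9) = 106/(415/9) = 954/415 ≈ 2.299.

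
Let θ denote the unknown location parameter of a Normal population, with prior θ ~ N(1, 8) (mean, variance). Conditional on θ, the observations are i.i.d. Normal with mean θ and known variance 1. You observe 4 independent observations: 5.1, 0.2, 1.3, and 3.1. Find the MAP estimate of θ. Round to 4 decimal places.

n = 4; x̄ = (5.1 + 0.2 + 1.3 + 3.1)/4 = 9.7/4 = 2.425.
For a Normal prior and Normal likelihood with known variance, the posterior is Normal; its mode equals its mean, the precision-weighted average.
Prior precision 1/σ₀² = 1/8 = 0.125; data precision n/σ² = 4/1 = 4.
θ̂ = (0.125·1 + 4·2.425) / (0.125 + 4) = 9.825/4.125 = 131/55 ≈ 2.3818.

θ̂_MAP = 2.3818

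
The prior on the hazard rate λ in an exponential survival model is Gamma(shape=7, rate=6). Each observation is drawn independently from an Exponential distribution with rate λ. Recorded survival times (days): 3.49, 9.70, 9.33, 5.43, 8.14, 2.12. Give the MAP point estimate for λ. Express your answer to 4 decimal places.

λ̂_MAP = 0.2714

The Exponential(rate=λ) likelihood is ∝ λ^n e^(−λΣtᵢ). Here n = 6 and Σtᵢ = 3.49 + 9.70 + 9.33 + 5.43 + 8.14 + 2.12 = 38.21.
Posterior ∝ λ^6e^(−6λ) · λ^6e^(−38.21λ) = λ^12e^(−44.21λ), i.e. Gamma(13, 44.21).
Mode = (a−1)/b = 12/44.21 ≈ 0.2714.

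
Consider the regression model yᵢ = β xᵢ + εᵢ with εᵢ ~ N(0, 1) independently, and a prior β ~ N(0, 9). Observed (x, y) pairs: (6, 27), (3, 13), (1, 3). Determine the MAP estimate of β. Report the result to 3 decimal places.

log p(β | y) = −Σ(yᵢ − βxᵢ)²/(2·1) − β²/(2·9) + const.
Setting the derivative to zero: Σxᵢ(yᵢ − βxᵢ)/1 − β/9 = 0, so β = Σxᵢyᵢ / (Σxᵢ² + σ²/τ²).
Σxᵢyᵢ = 6·27 + 3·13 + 1·3 = 204; Σxᵢ² = 46; σ²/τ² = 1/9.
β̂_MAP = 204 / (46 + 1/9) = 204/(415/9) = 1836/415 ≈ 4.424.

β̂_MAP = 4.424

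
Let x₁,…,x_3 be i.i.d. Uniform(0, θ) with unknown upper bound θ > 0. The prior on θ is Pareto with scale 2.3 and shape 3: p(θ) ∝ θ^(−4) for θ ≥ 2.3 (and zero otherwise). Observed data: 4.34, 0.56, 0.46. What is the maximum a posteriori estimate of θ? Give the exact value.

The Uniform(0, θ) likelihood is θ^(−n) for θ ≥ max(xᵢ), zero otherwise. Here max(xᵢ) = 4.34.
Posterior ∝ θ^(−4) · θ^(−3) = θ^(−7) on θ ≥ max(2.3, 4.34) = 4.34.
This density is strictly decreasing in θ, so the posterior mode lies at the lower boundary of the support.

θ̂_MAP = 4.34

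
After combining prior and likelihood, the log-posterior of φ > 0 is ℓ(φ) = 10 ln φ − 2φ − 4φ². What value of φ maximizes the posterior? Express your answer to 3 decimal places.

φ̂_MAP = 1.000

ℓ'(φ) = 10/φ − 2 − 8φ. Setting this to zero and multiplying by φ: 8φ² + 2φ − 10 = 0.
φ = (−2 + √(2² + 4·8·10)) / (2·8) = (−2 + √324) / 16 = (−2 + 18)/16 = 1.
ℓ''(φ) = −10/φ² − 8 < 0, confirming a maximum.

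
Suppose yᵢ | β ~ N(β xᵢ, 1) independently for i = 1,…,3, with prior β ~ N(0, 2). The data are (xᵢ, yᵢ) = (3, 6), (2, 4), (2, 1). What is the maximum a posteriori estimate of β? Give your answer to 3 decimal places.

β̂_MAP = 1.600

log p(β | y) = −Σ(yᵢ − βxᵢ)²/(2·1) − β²/(2·2) + const.
Setting the derivative to zero: Σxᵢ(yᵢ − βxᵢ)/1 − β/2 = 0, so β = Σxᵢyᵢ / (Σxᵢ² + σ²/τ²).
Σxᵢyᵢ = 3·6 + 2·4 + 2·1 = 28; Σxᵢ² = 17; σ²/τ² = 0.5.
β̂_MAP = 28 / (17 + 0.5) = 28/17.5 ≈ 1.600.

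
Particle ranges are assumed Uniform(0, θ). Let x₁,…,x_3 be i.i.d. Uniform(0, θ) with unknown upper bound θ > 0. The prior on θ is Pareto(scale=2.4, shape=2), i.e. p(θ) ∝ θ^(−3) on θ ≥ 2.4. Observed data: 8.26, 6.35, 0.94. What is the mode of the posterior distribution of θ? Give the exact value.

The Uniform(0, θ) likelihood is θ^(−n) for θ ≥ max(xᵢ), zero otherwise. Here max(xᵢ) = 8.26.
Posterior ∝ θ^(−3) · θ^(−3) = θ^(−6) on θ ≥ max(2.4, 8.26) = 8.26.
This density is strictly decreasing in θ, so the posterior mode lies at the lower boundary of the support.

θ̂_MAP = 8.26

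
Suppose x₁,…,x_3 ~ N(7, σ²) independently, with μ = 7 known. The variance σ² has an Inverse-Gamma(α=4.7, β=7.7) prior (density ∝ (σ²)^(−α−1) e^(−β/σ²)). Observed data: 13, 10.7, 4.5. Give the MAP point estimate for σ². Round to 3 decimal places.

Sum of squared deviations about the known mean: SS = (13−7)² + (10.7−7)² + (4.5−7)² = 55.94.
The Normal likelihood contributes (σ²)^(−n/2) exp(−SS/(2σ²)), so the posterior is Inverse-Gamma(α + n/2, β + SS/2) = Inverse-Gamma(6.2, 35.67).
The mode of Inverse-Gamma(a, b) is b/(a+1) = 35.67/7.2 ≈ 4.954.

σ̂²_MAP = 4.954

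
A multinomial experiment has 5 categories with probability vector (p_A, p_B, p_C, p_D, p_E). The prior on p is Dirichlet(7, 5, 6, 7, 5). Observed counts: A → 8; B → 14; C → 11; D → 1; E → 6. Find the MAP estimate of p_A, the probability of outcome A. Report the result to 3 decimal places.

The posterior is Dirichlet(αᵢ + nᵢ) = Dirichlet(15, 19, 17, 8, 11).
For a Dirichlet(a₁,…,a_K) with all aᵢ > 1, the mode has j-th component (aⱼ − 1)/(Σaᵢ − K).
Here Σaᵢ = 70 and K = 5, so p_A = (15 − 1)/(70 − 5) = 14/65 ≈ 0.215.

MAP estimate of p_A = 0.215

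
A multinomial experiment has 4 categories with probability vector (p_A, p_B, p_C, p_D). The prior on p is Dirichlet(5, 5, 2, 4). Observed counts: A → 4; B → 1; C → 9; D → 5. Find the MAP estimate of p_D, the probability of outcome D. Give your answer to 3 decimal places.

MAP estimate of p_D = 0.258

The posterior is Dirichlet(αᵢ + nᵢ) = Dirichlet(9, 6, 11, 9).
For a Dirichlet(a₁,…,a_K) with all aᵢ > 1, the mode has j-th component (aⱼ − 1)/(Σaᵢ − K).
Here Σaᵢ = 35 and K = 4, so p_D = (9 − 1)/(35 − 4) = 8/31 ≈ 0.258.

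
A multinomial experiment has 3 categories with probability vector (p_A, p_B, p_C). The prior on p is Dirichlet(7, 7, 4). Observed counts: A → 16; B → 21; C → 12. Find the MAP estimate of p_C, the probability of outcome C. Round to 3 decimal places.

The posterior is Dirichlet(αᵢ + nᵢ) = Dirichlet(23, 28, 16).
For a Dirichlet(a₁,…,a_K) with all aᵢ > 1, the mode has j-th component (aⱼ − 1)/(Σaᵢ − K).
Here Σaᵢ = 67 and K = 3, so p_C = (16 − 1)/(67 − 3) = 15/64 ≈ 0.234.

MAP estimate of p_C = 0.234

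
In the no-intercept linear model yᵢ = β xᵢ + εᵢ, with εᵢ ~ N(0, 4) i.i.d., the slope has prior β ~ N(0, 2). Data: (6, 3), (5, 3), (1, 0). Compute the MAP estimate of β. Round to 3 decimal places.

β̂_MAP = 0.516

log p(β | y) = −Σ(yᵢ − βxᵢ)²/(2·4) − β²/(2·2) + const.
Setting the derivative to zero: Σxᵢ(yᵢ − βxᵢ)/4 − β/2 = 0, so β = Σxᵢyᵢ / (Σxᵢ² + σ²/τ²).
Σxᵢyᵢ = 6·3 + 5·3 + 1·0 = 33; Σxᵢ² = 62; σ²/τ² = 2.
β̂_MAP = 33 / (62 + 2) = 33/64 ≈ 0.516.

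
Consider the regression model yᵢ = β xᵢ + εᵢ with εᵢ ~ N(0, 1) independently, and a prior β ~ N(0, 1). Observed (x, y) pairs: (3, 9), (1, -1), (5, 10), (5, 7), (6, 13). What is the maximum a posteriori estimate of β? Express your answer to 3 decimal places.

log p(β | y) = −Σ(yᵢ − βxᵢ)²/(2·1) − β²/(2·1) + const.
Setting the derivative to zero: Σxᵢ(yᵢ − βxᵢ)/1 − β/1 = 0, so β = Σxᵢyᵢ / (Σxᵢ² + σ²/τ²).
Σxᵢyᵢ = 3·9 + 1·(-1) + 5·10 + 5·7 + 6·13 = 189; Σxᵢ² = 96; σ²/τ² = 1.
β̂_MAP = 189 / (96 + 1) = 189/97 ≈ 1.948.

β̂_MAP = 1.948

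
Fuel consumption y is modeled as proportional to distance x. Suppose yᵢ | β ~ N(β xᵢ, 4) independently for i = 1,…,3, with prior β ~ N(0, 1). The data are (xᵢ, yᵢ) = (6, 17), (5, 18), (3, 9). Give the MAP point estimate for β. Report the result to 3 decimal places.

β̂_MAP = 2.959

log p(β | y) = −Σ(yᵢ − βxᵢ)²/(2·4) − β²/(2·1) + const.
Setting the derivative to zero: Σxᵢ(yᵢ − βxᵢ)/4 − β/1 = 0, so β = Σxᵢyᵢ / (Σxᵢ² + σ²/τ²).
Σxᵢyᵢ = 6·17 + 5·18 + 3·9 = 219; Σxᵢ² = 70; σ²/τ² = 4.
β̂_MAP = 219 / (70 + 4) = 219/74 ≈ 2.959.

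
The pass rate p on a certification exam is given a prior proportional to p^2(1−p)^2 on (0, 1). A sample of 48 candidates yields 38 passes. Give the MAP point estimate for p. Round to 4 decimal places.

p̂_MAP = 0.7692

The prior density ∝ p^2(1−p)^2 is the kernel of Beta(3, 3).
Data: 38 successes in 48 trials. The binomial likelihood contributes p^38(1−p)^10, so the posterior is Beta(3+38, 3+10) = Beta(41, 13).
For Beta(a, b) with a, b > 1 the mode is (a−1)/(a+b−2) = 40/52 ≈ 0.7692.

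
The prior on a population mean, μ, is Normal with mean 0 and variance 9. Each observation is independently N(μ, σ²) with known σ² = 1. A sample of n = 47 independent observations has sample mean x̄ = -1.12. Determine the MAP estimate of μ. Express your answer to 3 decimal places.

μ̂_MAP = -1.117

n = 47, x̄ = -1.12.
For a Normal prior and Normal likelihood with known variance, the posterior is Normal; its mode equals its mean, the precision-weighted average.
Prior precision 1/σ₀² = 1/9; data precision n/σ² = 47/1 = 47.
μ̂ = ((1/9)·0 + 47·(-1.12)) / (1/9 + 47) = (-52.64)/(424/9) = -2961/2650 ≈ -1.117.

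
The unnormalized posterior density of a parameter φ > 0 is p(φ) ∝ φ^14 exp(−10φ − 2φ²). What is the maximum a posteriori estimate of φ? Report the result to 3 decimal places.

φ̂_MAP = 1.000

ℓ'(φ) = 14/φ − 10 − 4φ. Setting this to zero and multiplying by φ: 4φ² + 10φ − 14 = 0.
φ = (−10 + √(10² + 4·4·14)) / (2·4) = (−10 + √324) / 8 = (−10 + 18)/8 = 1.
ℓ''(φ) = −14/φ² − 4 < 0, confirming a maximum.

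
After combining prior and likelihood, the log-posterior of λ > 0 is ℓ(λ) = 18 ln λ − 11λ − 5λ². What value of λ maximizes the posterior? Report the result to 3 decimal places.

ℓ'(λ) = 18/λ − 11 − 10λ. Setting this to zero and multiplying by λ: 10λ² + 11λ − 18 = 0.
λ = (−11 + √(11² + 4·10·18)) / (2·10) = (−11 + √841) / 20 = (−11 + 29)/20 = 9/10.
ℓ''(λ) = −18/λ² − 10 < 0, confirming a maximum.

λ̂_MAP = 0.900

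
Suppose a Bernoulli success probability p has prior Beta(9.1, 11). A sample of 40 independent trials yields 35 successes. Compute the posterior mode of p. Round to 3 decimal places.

p̂_MAP = 0.742

Prior: Beta(9.1, 11).
Data: 35 successes in 40 trials. The binomial likelihood contributes p^35(1−p)^5, so the posterior is Beta(9.1+35, 11+5) = Beta(44.1, 16).
For Beta(a, b) with a, b > 1 the mode is (a−1)/(a+b−2) = 43.1/58.1 ≈ 0.742.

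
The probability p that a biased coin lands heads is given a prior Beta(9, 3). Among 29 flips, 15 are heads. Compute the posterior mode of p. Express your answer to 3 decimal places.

p̂_MAP = 0.590

Prior: Beta(9, 3).
Data: 15 successes in 29 trials. The binomial likelihood contributes p^15(1−p)^14, so the posterior is Beta(9+15, 3+14) = Beta(24, 17).
For Beta(a, b) with a, b > 1 the mode is (a−1)/(a+b−2) = 23/39 ≈ 0.590.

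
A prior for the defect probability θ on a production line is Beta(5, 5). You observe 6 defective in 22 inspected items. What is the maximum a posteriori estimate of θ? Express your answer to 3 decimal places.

Prior: Beta(5, 5).
Data: 6 successes in 22 trials. The binomial likelihood contributes θ^6(1−θ)^16, so the posterior is Beta(5+6, 5+16) = Beta(11, 21).
For Beta(a, b) with a, b > 1 the mode is (a−1)/(a+b−2) = 10/30 ≈ 0.333.

θ̂_MAP = 0.333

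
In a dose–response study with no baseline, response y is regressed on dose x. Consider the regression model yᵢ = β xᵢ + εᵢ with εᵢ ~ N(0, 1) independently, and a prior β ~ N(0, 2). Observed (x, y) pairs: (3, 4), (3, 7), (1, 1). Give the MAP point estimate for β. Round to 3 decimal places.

log p(β | y) = −Σ(yᵢ − βxᵢ)²/(2·1) − β²/(2·2) + const.
Setting the derivative to zero: Σxᵢ(yᵢ − βxᵢ)/1 − β/2 = 0, so β = Σxᵢyᵢ / (Σxᵢ² + σ²/τ²).
Σxᵢyᵢ = 3·4 + 3·7 + 1·1 = 34; Σxᵢ² = 19; σ²/τ² = 0.5.
β̂_MAP = 34 / (19 + 0.5) = 34/19.5 ≈ 1.744.

β̂_MAP = 1.744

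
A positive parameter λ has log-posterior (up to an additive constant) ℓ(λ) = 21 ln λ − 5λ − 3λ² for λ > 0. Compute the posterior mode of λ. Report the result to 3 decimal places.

ℓ'(λ) = 21/λ − 5 − 6λ. Setting this to zero and multiplying by λ: 6λ² + 5λ − 21 = 0.
λ = (−5 + √(5² + 4·6·21)) / (2·6) = (−5 + √529) / 12 = (−5 + 23)/12 = 3/2.
ℓ''(λ) = −21/λ² − 6 < 0, confirming a maximum.

λ̂_MAP = 1.500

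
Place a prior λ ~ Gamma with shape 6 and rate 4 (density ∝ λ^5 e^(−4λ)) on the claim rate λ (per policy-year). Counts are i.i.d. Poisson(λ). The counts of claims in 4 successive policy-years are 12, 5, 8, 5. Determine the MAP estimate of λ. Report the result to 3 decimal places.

λ̂_MAP = 4.375

Σxᵢ = 12+5+8+5 = 30, with n = 4.
Posterior ∝ λ^5e^(−4λ) · λ^30e^(−4λ) = λ^35e^(−8λ), i.e. Gamma(shape=36, rate=8).
The mode of a Gamma(a, b) with a ≥ 1 (shape–rate) is (a−1)/b = 35/8 ≈ 4.375.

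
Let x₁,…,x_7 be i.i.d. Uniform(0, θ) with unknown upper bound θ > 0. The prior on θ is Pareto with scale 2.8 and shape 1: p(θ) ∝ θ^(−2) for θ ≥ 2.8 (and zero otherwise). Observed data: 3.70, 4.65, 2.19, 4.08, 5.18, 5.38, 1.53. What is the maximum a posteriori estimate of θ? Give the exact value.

θ̂_MAP = 5.38

The Uniform(0, θ) likelihood is θ^(−n) for θ ≥ max(xᵢ), zero otherwise. Here max(xᵢ) = 5.38.
Posterior ∝ θ^(−2) · θ^(−7) = θ^(−9) on θ ≥ max(2.8, 5.38) = 5.38.
This density is strictly decreasing in θ, so the posterior mode lies at the lower boundary of the support.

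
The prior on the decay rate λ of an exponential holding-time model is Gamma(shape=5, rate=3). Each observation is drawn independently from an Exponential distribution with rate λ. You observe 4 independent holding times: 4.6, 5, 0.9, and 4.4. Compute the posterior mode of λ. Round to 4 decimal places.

λ̂_MAP = 0.4469

The Exponential(rate=λ) likelihood is ∝ λ^n e^(−λΣtᵢ). Here n = 4 and Σtᵢ = 4.6 + 5 + 0.9 + 4.4 = 14.9.
Posterior ∝ λ^4e^(−3λ) · λ^4e^(−14.9λ) = λ^8e^(−17.9λ), i.e. Gamma(9, 17.9).
Mode = (a−1)/b = 8/17.9 ≈ 0.4469.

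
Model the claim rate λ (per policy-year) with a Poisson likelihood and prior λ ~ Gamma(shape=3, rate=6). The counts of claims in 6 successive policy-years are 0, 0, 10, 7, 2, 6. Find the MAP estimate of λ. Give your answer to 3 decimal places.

λ̂_MAP = 2.250

Σxᵢ = 0+0+10+7+2+6 = 25, with n = 6.
Posterior ∝ λ^2e^(−6λ) · λ^25e^(−6λ) = λ^27e^(−12λ), i.e. Gamma(shape=28, rate=12).
The mode of a Gamma(a, b) with a ≥ 1 (shape–rate) is (a−1)/b = 27/12 ≈ 2.250.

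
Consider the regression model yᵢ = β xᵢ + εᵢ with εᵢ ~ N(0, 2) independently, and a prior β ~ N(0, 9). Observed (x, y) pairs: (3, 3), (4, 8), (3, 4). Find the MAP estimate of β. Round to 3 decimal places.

β̂_MAP = 1.549

log p(β | y) = −Σ(yᵢ − βxᵢ)²/(2·2) − β²/(2·9) + const.
Setting the derivative to zero: Σxᵢ(yᵢ − βxᵢ)/2 − β/9 = 0, so β = Σxᵢyᵢ / (Σxᵢ² + σ²/τ²).
Σxᵢyᵢ = 3·3 + 4·8 + 3·4 = 53; Σxᵢ² = 34; σ²/τ² = 2/9.
β̂_MAP = 53 / (34 + 2/9) = 53/(308/9) = 477/308 ≈ 1.549.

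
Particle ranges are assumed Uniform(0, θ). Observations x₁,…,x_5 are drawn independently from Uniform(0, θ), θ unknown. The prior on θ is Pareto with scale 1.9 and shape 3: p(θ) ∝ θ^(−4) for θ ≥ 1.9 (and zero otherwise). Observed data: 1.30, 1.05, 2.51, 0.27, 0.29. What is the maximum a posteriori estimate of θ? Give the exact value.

The Uniform(0, θ) likelihood is θ^(−n) for θ ≥ max(xᵢ), zero otherwise. Here max(xᵢ) = 2.51.
Posterior ∝ θ^(−4) · θ^(−5) = θ^(−9) on θ ≥ max(1.9, 2.51) = 2.51.
This density is strictly decreasing in θ, so the posterior mode lies at the lower boundary of the support.

θ̂_MAP = 2.51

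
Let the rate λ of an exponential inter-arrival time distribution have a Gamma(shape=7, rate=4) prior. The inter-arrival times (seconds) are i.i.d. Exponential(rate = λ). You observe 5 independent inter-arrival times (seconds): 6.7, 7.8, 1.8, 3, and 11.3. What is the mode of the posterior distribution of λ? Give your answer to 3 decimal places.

The Exponential(rate=λ) likelihood is ∝ λ^n e^(−λΣtᵢ). Here n = 5 and Σtᵢ = 6.7 + 7.8 + 1.8 + 3 + 11.3 = 30.6.
Posterior ∝ λ^6e^(−4λ) · λ^5e^(−30.6λ) = λ^11e^(−34.6λ), i.e. Gamma(12, 34.6).
Mode = (a−1)/b = 11/34.6 ≈ 0.318.

λ̂_MAP = 0.318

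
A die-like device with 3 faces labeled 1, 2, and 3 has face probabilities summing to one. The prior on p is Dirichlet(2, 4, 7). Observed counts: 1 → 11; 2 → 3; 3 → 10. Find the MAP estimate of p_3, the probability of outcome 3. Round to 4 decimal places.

The posterior is Dirichlet(αᵢ + nᵢ) = Dirichlet(13, 7, 17).
For a Dirichlet(a₁,…,a_K) with all aᵢ > 1, the mode has j-th component (aⱼ − 1)/(Σaᵢ − K).
Here Σaᵢ = 37 and K = 3, so p_3 = (17 − 1)/(37 − 3) = 16/34 ≈ 0.4706.

MAP estimate: 0.4706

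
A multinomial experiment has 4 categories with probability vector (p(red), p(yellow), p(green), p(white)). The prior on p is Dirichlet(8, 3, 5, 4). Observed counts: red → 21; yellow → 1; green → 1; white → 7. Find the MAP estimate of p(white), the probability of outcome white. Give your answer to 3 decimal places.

MAP estimate of p(white) = 0.217

The posterior is Dirichlet(αᵢ + nᵢ) = Dirichlet(29, 4, 6, 11).
For a Dirichlet(a₁,…,a_K) with all aᵢ > 1, the mode has j-th component (aⱼ − 1)/(Σaᵢ − K).
Here Σaᵢ = 50 and K = 4, so p(white) = (11 − 1)/(50 − 4) = 10/46 ≈ 0.217.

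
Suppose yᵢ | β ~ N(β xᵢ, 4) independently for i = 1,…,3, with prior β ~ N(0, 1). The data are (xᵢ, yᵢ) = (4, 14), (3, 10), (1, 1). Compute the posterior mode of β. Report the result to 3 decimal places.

β̂_MAP = 2.900

log p(β | y) = −Σ(yᵢ − βxᵢ)²/(2·4) − β²/(2·1) + const.
Setting the derivative to zero: Σxᵢ(yᵢ − βxᵢ)/4 − β/1 = 0, so β = Σxᵢyᵢ / (Σxᵢ² + σ²/τ²).
Σxᵢyᵢ = 4·14 + 3·10 + 1·1 = 87; Σxᵢ² = 26; σ²/τ² = 4.
β̂_MAP = 87 / (26 + 4) = 87/30 ≈ 2.900.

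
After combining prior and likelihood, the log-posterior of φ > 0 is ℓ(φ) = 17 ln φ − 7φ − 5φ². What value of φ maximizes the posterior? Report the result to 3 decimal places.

φ̂_MAP = 1.000

ℓ'(φ) = 17/φ − 7 − 10φ. Setting this to zero and multiplying by φ: 10φ² + 7φ − 17 = 0.
φ = (−7 + √(7² + 4·10·17)) / (2·10) = (−7 + √729) / 20 = (−7 + 27)/20 = 1.
ℓ''(φ) = −17/φ² − 10 < 0, confirming a maximum.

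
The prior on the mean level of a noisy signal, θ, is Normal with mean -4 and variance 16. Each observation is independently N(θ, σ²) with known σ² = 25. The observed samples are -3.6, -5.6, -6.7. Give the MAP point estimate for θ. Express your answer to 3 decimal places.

θ̂_MAP = -4.855

n = 3; x̄ = ((-3.6) + (-5.6) + (-6.7))/3 = -15.9/3 = -5.3.
For a Normal prior and Normal likelihood with known variance, the posterior is Normal; its mode equals its mean, the precision-weighted average.
Prior precision 1/σ₀² = 1/16 = 0.0625; data precision n/σ² = 3/25 = 0.12.
θ̂ = (0.0625·(-4) + 0.12·(-5.3)) / (0.0625 + 0.12) = (-0.886)/0.1825 = -1772/365 ≈ -4.855.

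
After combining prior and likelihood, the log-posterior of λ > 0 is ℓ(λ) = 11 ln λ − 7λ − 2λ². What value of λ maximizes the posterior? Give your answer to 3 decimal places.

λ̂_MAP = 1.000

ℓ'(λ) = 11/λ − 7 − 4λ. Setting this to zero and multiplying by λ: 4λ² + 7λ − 11 = 0.
λ = (−7 + √(7² + 4·4·11)) / (2·4) = (−7 + √225) / 8 = (−7 + 15)/8 = 1.
ℓ''(λ) = −11/λ² − 4 < 0, confirming a maximum.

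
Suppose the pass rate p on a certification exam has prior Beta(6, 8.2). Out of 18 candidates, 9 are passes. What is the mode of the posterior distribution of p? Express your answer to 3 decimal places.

p̂_MAP = 0.464

Prior: Beta(6, 8.2).
Data: 9 successes in 18 trials. The binomial likelihood contributes p^9(1−p)^9, so the posterior is Beta(6+9, 8.2+9) = Beta(15, 17.2).
For Beta(a, b) with a, b > 1 the mode is (a−1)/(a+b−2) = 14/30.2 ≈ 0.464.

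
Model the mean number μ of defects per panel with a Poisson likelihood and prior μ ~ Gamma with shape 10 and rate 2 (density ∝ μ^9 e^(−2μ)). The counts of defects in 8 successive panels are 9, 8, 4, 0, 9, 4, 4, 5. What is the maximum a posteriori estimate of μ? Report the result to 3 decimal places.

Σxᵢ = 9+8+4+0+9+4+4+5 = 43, with n = 8.
Posterior ∝ μ^9e^(−2μ) · μ^43e^(−8μ) = μ^52e^(−10μ), i.e. Gamma(shape=53, rate=10).
The mode of a Gamma(a, b) with a ≥ 1 (shape–rate) is (a−1)/b = 52/10 ≈ 5.200.

μ̂_MAP = 5.200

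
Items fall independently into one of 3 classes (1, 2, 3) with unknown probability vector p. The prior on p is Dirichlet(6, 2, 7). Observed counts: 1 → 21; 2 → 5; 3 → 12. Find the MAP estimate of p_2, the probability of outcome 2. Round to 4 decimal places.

The posterior is Dirichlet(αᵢ + nᵢ) = Dirichlet(27, 7, 19).
For a Dirichlet(a₁,…,a_K) with all aᵢ > 1, the mode has j-th component (aⱼ − 1)/(Σaᵢ − K).
Here Σaᵢ = 53 and K = 3, so p_2 = (7 − 1)/(53 − 3) = 6/50 ≈ 0.1200.

MAP estimate: 0.1200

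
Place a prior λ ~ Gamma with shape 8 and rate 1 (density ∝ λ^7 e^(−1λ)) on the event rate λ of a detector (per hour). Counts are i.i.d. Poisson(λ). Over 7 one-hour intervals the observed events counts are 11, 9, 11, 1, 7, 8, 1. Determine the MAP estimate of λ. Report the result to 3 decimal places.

Σxᵢ = 11+9+11+1+7+8+1 = 48, with n = 7.
Posterior ∝ λ^7e^(−1λ) · λ^48e^(−7λ) = λ^55e^(−8λ), i.e. Gamma(shape=56, rate=8).
The mode of a Gamma(a, b) with a ≥ 1 (shape–rate) is (a−1)/b = 55/8 ≈ 6.875.

λ̂_MAP = 6.875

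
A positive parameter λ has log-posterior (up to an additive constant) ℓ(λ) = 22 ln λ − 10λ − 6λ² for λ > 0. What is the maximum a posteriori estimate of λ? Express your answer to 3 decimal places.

ℓ'(λ) = 22/λ − 10 − 12λ. Setting this to zero and multiplying by λ: 12λ² + 10λ − 22 = 0.
λ = (−10 + √(10² + 4·12·22)) / (2·12) = (−10 + √1156) / 24 = (−10 + 34)/24 = 1.
ℓ''(λ) = −22/λ² − 12 < 0, confirming a maximum.

λ̂_MAP = 1.000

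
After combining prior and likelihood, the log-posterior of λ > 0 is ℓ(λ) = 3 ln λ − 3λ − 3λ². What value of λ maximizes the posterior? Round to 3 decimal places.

λ̂_MAP = 0.500

ℓ'(λ) = 3/λ − 3 − 6λ. Setting this to zero and multiplying by λ: 6λ² + 3λ − 3 = 0.
λ = (−3 + √(3² + 4·6·3)) / (2·6) = (−3 + √81) / 12 = (−3 + 9)/12 = 1/2.
ℓ''(λ) = −3/λ² − 6 < 0, confirming a maximum.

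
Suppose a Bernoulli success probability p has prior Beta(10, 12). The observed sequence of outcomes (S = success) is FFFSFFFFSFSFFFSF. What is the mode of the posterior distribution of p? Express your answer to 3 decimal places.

Prior: Beta(10, 12).
Data: 4 successes in 16 trials (from the sequence). The binomial likelihood contributes p^4(1−p)^12, so the posterior is Beta(10+4, 12+12) = Beta(14, 24).
For Beta(a, b) with a, b > 1 the mode is (a−1)/(a+b−2) = 13/36 ≈ 0.361.

p̂_MAP = 0.361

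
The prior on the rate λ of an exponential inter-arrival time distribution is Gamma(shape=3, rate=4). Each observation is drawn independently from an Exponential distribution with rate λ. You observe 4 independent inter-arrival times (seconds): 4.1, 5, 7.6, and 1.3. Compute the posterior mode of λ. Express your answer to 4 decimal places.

The Exponential(rate=λ) likelihood is ∝ λ^n e^(−λΣtᵢ). Here n = 4 and Σtᵢ = 4.1 + 5 + 7.6 + 1.3 = 18.
Posterior ∝ λ^2e^(−4λ) · λ^4e^(−18λ) = λ^6e^(−22λ), i.e. Gamma(7, 22).
Mode = (a−1)/b = 6/22 ≈ 0.2727.

λ̂_MAP = 0.2727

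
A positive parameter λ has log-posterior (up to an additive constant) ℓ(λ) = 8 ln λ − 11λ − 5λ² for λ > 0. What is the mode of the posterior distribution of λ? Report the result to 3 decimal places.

λ̂_MAP = 0.500

ℓ'(λ) = 8/λ − 11 − 10λ. Setting this to zero and multiplying by λ: 10λ² + 11λ − 8 = 0.
λ = (−11 + √(11² + 4·10·8)) / (2·10) = (−11 + √441) / 20 = (−11 + 21)/20 = 1/2.
ℓ''(λ) = −8/λ² − 10 < 0, confirming a maximum.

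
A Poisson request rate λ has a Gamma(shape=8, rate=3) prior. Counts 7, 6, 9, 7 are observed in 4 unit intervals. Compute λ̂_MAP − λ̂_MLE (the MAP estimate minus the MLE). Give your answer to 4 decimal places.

Σxᵢ = 29. Posterior is Gamma(37, 7); MAP = (37−1)/7 = 36/7 ≈ 5.14286.
MLE = x̄ = 29/4 ≈ 7.25000.
Difference = 36/7 − 29/4 = -59/28 ≈ -2.1071.

MAP − MLE = -2.1071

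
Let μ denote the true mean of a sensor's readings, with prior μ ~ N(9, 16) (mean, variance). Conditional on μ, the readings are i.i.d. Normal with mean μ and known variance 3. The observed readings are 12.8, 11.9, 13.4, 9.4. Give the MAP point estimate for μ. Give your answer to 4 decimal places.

μ̂_MAP = 11.7463

n = 4; x̄ = (12.8 + 11.9 + 13.4 + 9.4)/4 = 47.5/4 = 11.875.
For a Normal prior and Normal likelihood with known variance, the posterior is Normal; its mode equals its mean, the precision-weighted average.
Prior precision 1/σ₀² = 1/16 = 0.0625; data precision n/σ² = 4/3.
μ̂ = (0.0625·9 + (4/3)·11.875) / (0.0625 + 4/3) = (787/48)/(67/48) = 787/67 ≈ 11.7463.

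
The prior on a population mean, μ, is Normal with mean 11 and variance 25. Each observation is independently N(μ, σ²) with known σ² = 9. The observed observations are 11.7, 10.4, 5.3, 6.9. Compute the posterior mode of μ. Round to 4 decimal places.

μ̂_MAP = 8.7752

n = 4; x̄ = (11.7 + 10.4 + 5.3 + 6.9)/4 = 34.3/4 = 8.575.
For a Normal prior and Normal likelihood with known variance, the posterior is Normal; its mode equals its mean, the precision-weighted average.
Prior precision 1/σ₀² = 1/25 = 0.04; data precision n/σ² = 4/9.
μ̂ = (0.04·11 + (4/9)·8.575) / (0.04 + 4/9) = (1913/450)/(109/225) = 1913/218 ≈ 8.7752.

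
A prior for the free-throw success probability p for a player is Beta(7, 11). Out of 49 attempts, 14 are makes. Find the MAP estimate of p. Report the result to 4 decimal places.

Prior: Beta(7, 11).
Data: 14 successes in 49 trials. The binomial likelihood contributes p^14(1−p)^35, so the posterior is Beta(7+14, 11+35) = Beta(21, 46).
For Beta(a, b) with a, b > 1 the mode is (a−1)/(a+b−2) = 20/65 ≈ 0.3077.

p̂_MAP = 0.3077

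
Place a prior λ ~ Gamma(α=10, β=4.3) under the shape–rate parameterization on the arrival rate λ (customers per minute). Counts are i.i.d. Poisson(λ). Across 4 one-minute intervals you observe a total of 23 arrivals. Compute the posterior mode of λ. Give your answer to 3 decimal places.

Σxᵢ = 23, n = 4.
Posterior ∝ λ^9e^(−4.3λ) · λ^23e^(−4λ) = λ^32e^(−8.3λ), i.e. Gamma(shape=33, rate=8.3).
The mode of a Gamma(a, b) with a ≥ 1 (shape–rate) is (a−1)/b = 32/8.3 ≈ 3.855.

λ̂_MAP = 3.855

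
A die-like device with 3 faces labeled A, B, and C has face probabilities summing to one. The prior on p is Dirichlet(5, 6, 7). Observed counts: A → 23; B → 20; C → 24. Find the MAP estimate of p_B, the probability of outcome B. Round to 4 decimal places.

The posterior is Dirichlet(αᵢ + nᵢ) = Dirichlet(28, 26, 31).
For a Dirichlet(a₁,…,a_K) with all aᵢ > 1, the mode has j-th component (aⱼ − 1)/(Σaᵢ − K).
Here Σaᵢ = 85 and K = 3, so p_B = (26 − 1)/(85 − 3) = 25/82 ≈ 0.3049.

MAP estimate of p_B = 0.3049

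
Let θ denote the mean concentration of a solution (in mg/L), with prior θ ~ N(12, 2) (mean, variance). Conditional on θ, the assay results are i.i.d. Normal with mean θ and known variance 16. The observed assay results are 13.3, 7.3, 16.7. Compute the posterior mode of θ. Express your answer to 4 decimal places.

n = 3; x̄ = (13.3 + 7.3 + 16.7)/3 = 37.3/3 = 373/30 ≈ 12.4333.
For a Normal prior and Normal likelihood with known variance, the posterior is Normal; its mode equals its mean, the precision-weighted average.
Prior precision 1/σ₀² = 1/2 = 0.5; data precision n/σ² = 3/16 = 0.1875.
θ̂ = (0.5·12 + 0.1875·(373/30)) / (0.5 + 0.1875) = 8.33125/0.6875 = 1333/110 ≈ 12.1182.

θ̂_MAP = 12.1182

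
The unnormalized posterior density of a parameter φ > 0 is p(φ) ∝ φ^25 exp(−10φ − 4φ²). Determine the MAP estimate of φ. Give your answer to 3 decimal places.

ℓ'(φ) = 25/φ − 10 − 8φ. Setting this to zero and multiplying by φ: 8φ² + 10φ − 25 = 0.
φ = (−10 + √(10² + 4·8·25)) / (2·8) = (−10 + √900) / 16 = (−10 + 30)/16 = 5/4.
ℓ''(φ) = −25/φ² − 8 < 0, confirming a maximum.

φ̂_MAP = 1.250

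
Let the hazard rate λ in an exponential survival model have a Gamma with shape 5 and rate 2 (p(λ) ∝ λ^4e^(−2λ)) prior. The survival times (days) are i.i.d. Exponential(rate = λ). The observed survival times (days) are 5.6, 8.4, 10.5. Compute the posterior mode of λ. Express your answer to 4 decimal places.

λ̂_MAP = 0.2642

The Exponential(rate=λ) likelihood is ∝ λ^n e^(−λΣtᵢ). Here n = 3 and Σtᵢ = 5.6 + 8.4 + 10.5 = 24.5.
Posterior ∝ λ^4e^(−2λ) · λ^3e^(−24.5λ) = λ^7e^(−26.5λ), i.e. Gamma(8, 26.5).
Mode = (a−1)/b = 7/26.5 ≈ 0.2642.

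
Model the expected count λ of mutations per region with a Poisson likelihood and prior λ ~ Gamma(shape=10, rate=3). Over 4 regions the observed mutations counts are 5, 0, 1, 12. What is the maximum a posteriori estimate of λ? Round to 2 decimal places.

λ̂_MAP = 3.86

Σxᵢ = 5+0+1+12 = 18, with n = 4.
Posterior ∝ λ^9e^(−3λ) · λ^18e^(−4λ) = λ^27e^(−7λ), i.e. Gamma(shape=28, rate=7).
The mode of a Gamma(a, b) with a ≥ 1 (shape–rate) is (a−1)/b = 27/7 ≈ 3.86.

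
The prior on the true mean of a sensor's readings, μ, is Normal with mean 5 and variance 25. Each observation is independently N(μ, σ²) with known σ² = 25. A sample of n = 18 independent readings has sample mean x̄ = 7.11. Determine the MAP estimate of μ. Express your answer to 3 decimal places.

μ̂_MAP = 6.999

n = 18, x̄ = 7.11.
For a Normal prior and Normal likelihood with known variance, the posterior is Normal; its mode equals its mean, the precision-weighted average.
Prior precision 1/σ₀² = 1/25 = 0.04; data precision n/σ² = 18/25 = 0.72.
μ̂ = (0.04·5 + 0.72·7.11) / (0.04 + 0.72) = 5.3192/0.76 = 6649/950 ≈ 6.999.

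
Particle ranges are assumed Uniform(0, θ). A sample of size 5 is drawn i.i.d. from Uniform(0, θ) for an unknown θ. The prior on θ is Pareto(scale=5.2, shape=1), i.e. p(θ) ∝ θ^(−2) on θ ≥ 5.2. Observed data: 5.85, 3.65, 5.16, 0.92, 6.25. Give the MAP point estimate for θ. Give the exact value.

The Uniform(0, θ) likelihood is θ^(−n) for θ ≥ max(xᵢ), zero otherwise. Here max(xᵢ) = 6.25.
Posterior ∝ θ^(−2) · θ^(−5) = θ^(−7) on θ ≥ max(5.2, 6.25) = 6.25.
This density is strictly decreasing in θ, so the posterior mode lies at the lower boundary of the support.

θ̂_MAP = 6.25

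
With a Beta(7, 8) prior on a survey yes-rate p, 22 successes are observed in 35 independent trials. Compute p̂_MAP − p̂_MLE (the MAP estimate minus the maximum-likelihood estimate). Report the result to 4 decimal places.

MAP − MLE = -0.0452

Posterior is Beta(29, 21); MAP = (29−1)/(50−2) = 28/48 ≈ 0.58333.
MLE ignores the prior: p̂_MLE = k/n = 22/35 ≈ 0.62857.
Difference = 28/48 − 22/35 = -19/420 ≈ -0.0452.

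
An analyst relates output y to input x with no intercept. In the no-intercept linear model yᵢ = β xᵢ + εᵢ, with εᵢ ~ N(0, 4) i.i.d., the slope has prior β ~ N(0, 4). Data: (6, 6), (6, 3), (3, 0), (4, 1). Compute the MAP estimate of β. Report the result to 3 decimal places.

β̂_MAP = 0.592

log p(β | y) = −Σ(yᵢ − βxᵢ)²/(2·4) − β²/(2·4) + const.
Setting the derivative to zero: Σxᵢ(yᵢ − βxᵢ)/4 − β/4 = 0, so β = Σxᵢyᵢ / (Σxᵢ² + σ²/τ²).
Σxᵢyᵢ = 6·6 + 6·3 + 3·0 + 4·1 = 58; Σxᵢ² = 97; σ²/τ² = 1.
β̂_MAP = 58 / (97 + 1) = 58/98 ≈ 0.592.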